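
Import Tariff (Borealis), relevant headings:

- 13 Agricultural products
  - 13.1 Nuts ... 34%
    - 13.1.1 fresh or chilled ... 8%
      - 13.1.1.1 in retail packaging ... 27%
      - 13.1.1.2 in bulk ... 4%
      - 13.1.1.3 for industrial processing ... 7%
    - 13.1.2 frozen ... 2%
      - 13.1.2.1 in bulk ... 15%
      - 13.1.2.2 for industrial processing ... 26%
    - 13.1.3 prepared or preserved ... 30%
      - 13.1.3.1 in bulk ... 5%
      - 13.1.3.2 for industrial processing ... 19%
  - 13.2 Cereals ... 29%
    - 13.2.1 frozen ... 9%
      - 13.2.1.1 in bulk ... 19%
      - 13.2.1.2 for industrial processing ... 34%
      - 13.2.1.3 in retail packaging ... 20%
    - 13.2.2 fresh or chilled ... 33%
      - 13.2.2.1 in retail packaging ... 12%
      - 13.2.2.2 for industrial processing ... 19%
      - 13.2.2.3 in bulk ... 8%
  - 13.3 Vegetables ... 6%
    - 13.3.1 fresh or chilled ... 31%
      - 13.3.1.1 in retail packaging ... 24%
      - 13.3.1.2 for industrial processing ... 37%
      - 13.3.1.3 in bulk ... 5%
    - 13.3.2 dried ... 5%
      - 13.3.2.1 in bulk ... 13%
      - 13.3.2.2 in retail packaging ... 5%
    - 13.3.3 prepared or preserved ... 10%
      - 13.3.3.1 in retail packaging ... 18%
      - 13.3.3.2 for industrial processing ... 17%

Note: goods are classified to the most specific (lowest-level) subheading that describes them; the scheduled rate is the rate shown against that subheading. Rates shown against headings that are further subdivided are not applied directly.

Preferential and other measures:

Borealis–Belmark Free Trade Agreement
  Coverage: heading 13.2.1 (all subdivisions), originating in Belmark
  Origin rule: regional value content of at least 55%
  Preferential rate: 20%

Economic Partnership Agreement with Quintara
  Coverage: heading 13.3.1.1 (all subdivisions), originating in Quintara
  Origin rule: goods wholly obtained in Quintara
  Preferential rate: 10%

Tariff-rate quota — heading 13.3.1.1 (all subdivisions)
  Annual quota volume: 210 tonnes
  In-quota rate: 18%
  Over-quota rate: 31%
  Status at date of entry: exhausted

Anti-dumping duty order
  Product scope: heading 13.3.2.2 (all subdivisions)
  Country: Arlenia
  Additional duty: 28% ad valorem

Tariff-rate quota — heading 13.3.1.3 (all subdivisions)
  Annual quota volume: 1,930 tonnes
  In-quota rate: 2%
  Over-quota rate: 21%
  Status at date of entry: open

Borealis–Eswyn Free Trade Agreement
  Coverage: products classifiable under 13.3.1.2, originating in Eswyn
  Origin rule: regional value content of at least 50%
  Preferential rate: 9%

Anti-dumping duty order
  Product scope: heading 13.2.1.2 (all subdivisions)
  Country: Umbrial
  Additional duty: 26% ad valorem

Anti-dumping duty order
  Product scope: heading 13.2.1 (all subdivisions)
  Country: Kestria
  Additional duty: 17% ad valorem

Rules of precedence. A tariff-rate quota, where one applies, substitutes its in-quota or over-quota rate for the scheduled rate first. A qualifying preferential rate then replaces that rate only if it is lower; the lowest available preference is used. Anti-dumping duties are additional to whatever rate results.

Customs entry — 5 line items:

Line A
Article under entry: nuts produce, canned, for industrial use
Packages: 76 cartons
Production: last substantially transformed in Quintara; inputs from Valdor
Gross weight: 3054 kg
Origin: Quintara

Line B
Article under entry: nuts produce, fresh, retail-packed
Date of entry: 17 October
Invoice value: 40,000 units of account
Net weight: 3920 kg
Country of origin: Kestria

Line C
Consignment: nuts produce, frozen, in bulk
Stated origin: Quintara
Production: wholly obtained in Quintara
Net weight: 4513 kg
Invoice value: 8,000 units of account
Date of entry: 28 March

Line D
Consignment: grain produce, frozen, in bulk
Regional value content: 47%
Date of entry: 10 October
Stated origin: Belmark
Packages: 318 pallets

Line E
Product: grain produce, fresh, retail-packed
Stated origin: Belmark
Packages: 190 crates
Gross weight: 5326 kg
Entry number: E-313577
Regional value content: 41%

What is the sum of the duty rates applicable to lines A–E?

Line A: nuts → 13.1; canned → 13.1.3; for industrial use → 13.1.3.2. Scheduled 19%. Quintara agreement on 13.3.1.1: 13.1.3.2 not covered. → 19%.
Line B: nuts → 13.1; fresh → 13.1.1; retail-packed → 13.1.1.1. Scheduled 27%. No special measure applies. → 27%.
Line C: nuts → 13.1; frozen → 13.1.2; in bulk → 13.1.2.1. Scheduled 15%. Quintara agreement on 13.3.1.1: 13.1.2.1 not covered. → 15%.
Line D: grain → 13.2; frozen → 13.2.1; in bulk → 13.2.1.1. Scheduled 19%. Belmark agreement on 13.2.1: RVC < 55%. → 19%.
Line E: grain → 13.2; fresh → 13.2.2; retail-packed → 13.2.2.1. Scheduled 12%. Belmark agreement on 13.2.1: 13.2.2.1 not covered. → 12%.
Sum: 19% + 27% + 15% + 19% + 12% = 92%.

92%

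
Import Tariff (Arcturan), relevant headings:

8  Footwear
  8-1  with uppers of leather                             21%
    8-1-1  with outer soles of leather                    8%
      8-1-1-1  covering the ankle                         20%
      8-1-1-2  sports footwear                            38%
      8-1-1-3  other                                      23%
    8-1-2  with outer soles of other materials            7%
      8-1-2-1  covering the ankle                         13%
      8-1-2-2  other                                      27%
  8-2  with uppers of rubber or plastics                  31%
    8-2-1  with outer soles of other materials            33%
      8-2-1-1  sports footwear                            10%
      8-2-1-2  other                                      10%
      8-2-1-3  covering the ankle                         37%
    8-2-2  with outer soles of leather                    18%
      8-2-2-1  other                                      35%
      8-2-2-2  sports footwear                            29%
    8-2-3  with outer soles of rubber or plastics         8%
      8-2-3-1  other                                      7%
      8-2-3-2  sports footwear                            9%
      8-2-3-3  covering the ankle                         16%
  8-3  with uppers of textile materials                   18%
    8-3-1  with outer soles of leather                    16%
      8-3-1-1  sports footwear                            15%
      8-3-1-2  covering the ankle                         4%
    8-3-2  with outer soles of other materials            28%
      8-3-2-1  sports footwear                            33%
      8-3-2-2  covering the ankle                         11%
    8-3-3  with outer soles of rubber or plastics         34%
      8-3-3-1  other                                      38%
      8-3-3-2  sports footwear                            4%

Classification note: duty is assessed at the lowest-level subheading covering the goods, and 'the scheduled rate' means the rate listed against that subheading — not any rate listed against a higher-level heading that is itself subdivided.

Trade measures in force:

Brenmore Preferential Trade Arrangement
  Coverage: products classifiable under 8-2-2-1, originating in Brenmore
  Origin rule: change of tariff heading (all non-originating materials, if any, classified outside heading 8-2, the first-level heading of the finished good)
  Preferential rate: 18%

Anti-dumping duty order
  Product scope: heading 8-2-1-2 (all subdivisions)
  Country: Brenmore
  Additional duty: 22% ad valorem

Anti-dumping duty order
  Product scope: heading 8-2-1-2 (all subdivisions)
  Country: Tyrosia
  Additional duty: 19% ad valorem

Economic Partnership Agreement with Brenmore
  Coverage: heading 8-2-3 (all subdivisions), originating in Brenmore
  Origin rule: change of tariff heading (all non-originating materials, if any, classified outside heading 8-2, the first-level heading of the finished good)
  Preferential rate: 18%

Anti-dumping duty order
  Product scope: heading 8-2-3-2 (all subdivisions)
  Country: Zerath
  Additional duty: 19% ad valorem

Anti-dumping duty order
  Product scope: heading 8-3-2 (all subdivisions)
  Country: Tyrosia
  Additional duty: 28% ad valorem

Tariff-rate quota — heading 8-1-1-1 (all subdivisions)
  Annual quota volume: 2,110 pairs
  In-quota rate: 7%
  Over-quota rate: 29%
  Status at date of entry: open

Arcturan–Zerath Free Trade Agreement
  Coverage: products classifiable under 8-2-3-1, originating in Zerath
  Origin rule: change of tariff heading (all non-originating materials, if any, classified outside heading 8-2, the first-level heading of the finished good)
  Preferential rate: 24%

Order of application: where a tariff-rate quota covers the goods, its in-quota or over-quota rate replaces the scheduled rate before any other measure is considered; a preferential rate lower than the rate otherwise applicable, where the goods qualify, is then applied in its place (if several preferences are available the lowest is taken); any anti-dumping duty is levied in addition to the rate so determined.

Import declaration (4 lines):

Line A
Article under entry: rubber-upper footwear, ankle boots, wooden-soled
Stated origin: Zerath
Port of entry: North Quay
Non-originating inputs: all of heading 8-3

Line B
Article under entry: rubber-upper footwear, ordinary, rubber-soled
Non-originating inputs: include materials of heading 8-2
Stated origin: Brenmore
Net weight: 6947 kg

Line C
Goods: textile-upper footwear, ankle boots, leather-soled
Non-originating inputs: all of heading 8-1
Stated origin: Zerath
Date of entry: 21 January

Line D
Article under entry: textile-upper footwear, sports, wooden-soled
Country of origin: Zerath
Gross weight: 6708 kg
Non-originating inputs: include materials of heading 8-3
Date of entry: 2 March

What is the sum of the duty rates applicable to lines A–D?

81%

Line A: rubber-upper → 8-2; wooden-soled → 8-2-1; ankle boots → 8-2-1-3. Scheduled 37%. Zerath agreement on 8-2-3-1: 8-2-1-3 not covered. → 37%.
Line B: rubber-upper → 8-2; rubber-soled → 8-2-3; ordinary → 8-2-3-1. Scheduled 7%. Brenmore agreement on 8-2-2-1: 8-2-3-1 not covered; Brenmore agreement on 8-2-3: CTH not met. → 7%.
Line C: textile-upper → 8-3; leather-soled → 8-3-1; ankle boots → 8-3-1-2. Scheduled 4%. Zerath agreement on 8-2-3-1: 8-3-1-2 not covered. → 4%.
Line D: textile-upper → 8-3; wooden-soled → 8-3-2; sports → 8-3-2-1. Scheduled 33%. Zerath agreement on 8-2-3-1: 8-3-2-1 not covered. → 33%.
Sum: 37% + 7% + 4% + 33% = 81%.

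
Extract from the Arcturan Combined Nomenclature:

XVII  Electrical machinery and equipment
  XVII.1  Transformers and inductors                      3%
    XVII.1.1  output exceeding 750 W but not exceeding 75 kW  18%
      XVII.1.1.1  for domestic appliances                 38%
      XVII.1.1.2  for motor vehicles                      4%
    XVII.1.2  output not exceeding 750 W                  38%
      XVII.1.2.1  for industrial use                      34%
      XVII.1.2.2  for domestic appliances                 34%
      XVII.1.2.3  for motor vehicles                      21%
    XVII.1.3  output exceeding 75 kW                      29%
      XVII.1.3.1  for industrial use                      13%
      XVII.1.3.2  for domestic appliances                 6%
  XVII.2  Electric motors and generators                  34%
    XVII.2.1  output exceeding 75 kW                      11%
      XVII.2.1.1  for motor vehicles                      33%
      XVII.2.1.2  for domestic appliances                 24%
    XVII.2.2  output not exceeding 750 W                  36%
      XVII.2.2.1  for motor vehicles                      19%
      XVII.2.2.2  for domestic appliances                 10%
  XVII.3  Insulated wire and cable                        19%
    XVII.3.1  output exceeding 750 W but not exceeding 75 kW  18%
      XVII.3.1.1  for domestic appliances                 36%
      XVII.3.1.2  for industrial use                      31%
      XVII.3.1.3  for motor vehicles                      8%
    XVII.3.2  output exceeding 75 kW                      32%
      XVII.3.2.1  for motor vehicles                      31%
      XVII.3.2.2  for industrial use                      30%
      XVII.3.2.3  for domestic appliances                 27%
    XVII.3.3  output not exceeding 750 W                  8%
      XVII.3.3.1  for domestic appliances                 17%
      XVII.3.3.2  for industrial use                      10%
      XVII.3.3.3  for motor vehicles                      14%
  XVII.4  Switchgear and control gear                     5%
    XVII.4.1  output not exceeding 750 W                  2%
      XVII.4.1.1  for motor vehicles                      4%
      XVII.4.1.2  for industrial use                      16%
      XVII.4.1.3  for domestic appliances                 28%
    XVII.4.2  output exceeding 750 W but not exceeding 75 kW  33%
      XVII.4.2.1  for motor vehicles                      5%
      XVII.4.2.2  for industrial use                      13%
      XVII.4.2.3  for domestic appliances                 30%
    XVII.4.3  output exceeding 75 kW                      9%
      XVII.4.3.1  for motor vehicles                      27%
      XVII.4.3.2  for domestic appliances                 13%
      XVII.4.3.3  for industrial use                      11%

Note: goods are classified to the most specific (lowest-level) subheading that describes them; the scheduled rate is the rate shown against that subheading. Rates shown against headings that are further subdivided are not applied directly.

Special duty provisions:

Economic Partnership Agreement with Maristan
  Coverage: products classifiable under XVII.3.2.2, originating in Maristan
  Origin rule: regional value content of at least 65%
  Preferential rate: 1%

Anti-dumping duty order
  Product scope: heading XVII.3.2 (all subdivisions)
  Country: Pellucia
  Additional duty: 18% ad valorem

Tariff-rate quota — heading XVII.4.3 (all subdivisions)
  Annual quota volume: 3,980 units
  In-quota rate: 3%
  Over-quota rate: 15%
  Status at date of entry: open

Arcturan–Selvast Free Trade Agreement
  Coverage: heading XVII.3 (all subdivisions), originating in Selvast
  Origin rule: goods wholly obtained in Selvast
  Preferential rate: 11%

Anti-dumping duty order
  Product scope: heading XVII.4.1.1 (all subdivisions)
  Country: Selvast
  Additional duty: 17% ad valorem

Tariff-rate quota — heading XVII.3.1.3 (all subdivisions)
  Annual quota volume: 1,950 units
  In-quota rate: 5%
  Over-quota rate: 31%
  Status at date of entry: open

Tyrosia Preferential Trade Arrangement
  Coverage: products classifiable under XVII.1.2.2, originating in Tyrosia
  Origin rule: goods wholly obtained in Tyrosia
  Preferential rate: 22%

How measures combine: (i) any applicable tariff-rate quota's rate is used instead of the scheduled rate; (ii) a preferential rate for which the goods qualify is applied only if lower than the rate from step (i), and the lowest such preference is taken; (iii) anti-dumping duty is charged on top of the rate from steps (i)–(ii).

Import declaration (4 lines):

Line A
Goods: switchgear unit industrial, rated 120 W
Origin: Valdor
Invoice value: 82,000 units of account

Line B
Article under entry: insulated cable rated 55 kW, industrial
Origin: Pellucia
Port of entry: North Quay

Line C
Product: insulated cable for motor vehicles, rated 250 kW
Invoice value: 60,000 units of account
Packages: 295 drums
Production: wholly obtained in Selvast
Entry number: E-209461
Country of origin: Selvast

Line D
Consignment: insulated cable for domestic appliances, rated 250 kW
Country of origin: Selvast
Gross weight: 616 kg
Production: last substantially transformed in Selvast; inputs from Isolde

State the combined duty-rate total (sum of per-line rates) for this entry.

85%

Line A: switchgear unit → XVII.4; rated 120 W → XVII.4.1; industrial → XVII.4.1.2. Scheduled 16%. No special measure applies. → 16%.
Line B: insulated cable → XVII.3; rated 55 kW → XVII.3.1; industrial → XVII.3.1.2. Scheduled 31%. No special measure applies. → 31%.
Line C: insulated cable → XVII.3; rated 250 kW → XVII.3.2; for motor vehicles → XVII.3.2.1. Scheduled 31%. Selvast agreement on XVII.3: wholly obtained → 11% available; preferential 11%. → 11%.
Line D: insulated cable → XVII.3; rated 250 kW → XVII.3.2; for domestic appliances → XVII.3.2.3. Scheduled 27%. Selvast agreement on XVII.3: not wholly obtained. → 27%.
Sum: 16% + 31% + 11% + 27% = 85%.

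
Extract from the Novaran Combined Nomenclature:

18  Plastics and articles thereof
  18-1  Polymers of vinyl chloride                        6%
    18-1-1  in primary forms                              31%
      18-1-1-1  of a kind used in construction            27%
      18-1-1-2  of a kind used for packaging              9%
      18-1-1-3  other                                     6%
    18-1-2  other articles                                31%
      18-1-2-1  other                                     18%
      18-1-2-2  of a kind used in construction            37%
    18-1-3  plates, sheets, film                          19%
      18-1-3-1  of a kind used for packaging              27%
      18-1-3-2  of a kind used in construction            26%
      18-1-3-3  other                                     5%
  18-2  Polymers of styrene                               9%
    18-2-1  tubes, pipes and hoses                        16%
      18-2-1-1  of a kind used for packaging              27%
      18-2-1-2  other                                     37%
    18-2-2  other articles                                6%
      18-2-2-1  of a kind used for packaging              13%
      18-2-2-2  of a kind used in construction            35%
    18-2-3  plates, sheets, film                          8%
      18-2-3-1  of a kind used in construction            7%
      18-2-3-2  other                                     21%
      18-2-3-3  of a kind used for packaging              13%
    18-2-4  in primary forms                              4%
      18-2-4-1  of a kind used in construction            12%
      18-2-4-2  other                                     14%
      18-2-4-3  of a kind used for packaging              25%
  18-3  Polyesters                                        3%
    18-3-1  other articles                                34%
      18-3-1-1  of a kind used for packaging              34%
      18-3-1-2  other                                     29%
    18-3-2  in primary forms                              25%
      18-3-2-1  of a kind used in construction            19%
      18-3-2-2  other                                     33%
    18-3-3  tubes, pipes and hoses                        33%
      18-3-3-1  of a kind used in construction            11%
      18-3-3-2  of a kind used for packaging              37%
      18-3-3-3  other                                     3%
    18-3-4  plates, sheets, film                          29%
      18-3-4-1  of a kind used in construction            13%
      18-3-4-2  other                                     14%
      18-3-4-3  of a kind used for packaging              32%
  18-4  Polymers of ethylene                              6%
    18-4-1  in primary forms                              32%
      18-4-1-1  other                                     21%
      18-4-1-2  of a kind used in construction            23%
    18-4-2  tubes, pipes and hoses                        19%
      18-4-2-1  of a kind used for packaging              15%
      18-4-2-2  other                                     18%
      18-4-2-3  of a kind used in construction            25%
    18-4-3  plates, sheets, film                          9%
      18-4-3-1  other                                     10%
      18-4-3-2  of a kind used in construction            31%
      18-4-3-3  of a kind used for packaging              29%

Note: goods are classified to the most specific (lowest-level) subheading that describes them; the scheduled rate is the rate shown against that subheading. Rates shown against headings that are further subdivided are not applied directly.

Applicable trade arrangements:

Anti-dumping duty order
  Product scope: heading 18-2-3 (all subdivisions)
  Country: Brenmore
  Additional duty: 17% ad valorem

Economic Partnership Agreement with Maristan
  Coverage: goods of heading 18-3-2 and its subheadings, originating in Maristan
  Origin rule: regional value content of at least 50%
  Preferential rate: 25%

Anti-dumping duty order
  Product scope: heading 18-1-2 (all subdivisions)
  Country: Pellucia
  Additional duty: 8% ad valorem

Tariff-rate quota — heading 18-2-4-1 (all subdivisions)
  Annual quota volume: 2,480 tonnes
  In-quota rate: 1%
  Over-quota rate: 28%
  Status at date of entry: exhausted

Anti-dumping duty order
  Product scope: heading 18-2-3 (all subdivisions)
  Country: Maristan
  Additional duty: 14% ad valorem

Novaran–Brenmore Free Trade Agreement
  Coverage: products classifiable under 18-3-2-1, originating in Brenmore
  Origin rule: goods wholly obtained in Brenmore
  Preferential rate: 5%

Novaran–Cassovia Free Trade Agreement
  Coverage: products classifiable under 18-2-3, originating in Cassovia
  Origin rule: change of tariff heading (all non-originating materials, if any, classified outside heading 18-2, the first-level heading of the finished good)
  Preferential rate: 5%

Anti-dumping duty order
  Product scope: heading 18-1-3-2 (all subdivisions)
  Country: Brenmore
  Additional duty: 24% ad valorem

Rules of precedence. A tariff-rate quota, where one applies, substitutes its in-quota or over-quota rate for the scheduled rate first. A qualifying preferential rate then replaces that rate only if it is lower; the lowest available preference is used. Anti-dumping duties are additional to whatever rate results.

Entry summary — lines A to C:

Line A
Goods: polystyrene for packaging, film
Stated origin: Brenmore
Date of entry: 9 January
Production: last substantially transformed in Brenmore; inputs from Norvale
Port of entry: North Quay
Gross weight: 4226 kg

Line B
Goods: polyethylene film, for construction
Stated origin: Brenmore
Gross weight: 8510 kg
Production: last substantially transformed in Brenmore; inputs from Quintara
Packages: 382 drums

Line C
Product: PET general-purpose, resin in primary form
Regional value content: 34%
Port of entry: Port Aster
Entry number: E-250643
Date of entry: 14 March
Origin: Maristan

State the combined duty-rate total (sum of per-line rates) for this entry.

Line A: polystyrene → 18-2; film → 18-2-3; for packaging → 18-2-3-3. Scheduled 13%. Brenmore agreement on 18-3-2-1: 18-2-3-3 not covered; anti-dumping (Brenmore, 18-2-3): +17%; total 13% + 17% = 30%. → 30%.
Line B: polyethylene → 18-4; film → 18-4-3; for construction → 18-4-3-2. Scheduled 31%. Brenmore agreement on 18-3-2-1: 18-4-3-2 not covered. → 31%.
Line C: PET → 18-3; resin in primary form → 18-3-2; general-purpose → 18-3-2-2. Scheduled 33%. Maristan agreement on 18-3-2: RVC < 50%. → 33%.
Sum: 30% + 31% + 33% = 94%.

94%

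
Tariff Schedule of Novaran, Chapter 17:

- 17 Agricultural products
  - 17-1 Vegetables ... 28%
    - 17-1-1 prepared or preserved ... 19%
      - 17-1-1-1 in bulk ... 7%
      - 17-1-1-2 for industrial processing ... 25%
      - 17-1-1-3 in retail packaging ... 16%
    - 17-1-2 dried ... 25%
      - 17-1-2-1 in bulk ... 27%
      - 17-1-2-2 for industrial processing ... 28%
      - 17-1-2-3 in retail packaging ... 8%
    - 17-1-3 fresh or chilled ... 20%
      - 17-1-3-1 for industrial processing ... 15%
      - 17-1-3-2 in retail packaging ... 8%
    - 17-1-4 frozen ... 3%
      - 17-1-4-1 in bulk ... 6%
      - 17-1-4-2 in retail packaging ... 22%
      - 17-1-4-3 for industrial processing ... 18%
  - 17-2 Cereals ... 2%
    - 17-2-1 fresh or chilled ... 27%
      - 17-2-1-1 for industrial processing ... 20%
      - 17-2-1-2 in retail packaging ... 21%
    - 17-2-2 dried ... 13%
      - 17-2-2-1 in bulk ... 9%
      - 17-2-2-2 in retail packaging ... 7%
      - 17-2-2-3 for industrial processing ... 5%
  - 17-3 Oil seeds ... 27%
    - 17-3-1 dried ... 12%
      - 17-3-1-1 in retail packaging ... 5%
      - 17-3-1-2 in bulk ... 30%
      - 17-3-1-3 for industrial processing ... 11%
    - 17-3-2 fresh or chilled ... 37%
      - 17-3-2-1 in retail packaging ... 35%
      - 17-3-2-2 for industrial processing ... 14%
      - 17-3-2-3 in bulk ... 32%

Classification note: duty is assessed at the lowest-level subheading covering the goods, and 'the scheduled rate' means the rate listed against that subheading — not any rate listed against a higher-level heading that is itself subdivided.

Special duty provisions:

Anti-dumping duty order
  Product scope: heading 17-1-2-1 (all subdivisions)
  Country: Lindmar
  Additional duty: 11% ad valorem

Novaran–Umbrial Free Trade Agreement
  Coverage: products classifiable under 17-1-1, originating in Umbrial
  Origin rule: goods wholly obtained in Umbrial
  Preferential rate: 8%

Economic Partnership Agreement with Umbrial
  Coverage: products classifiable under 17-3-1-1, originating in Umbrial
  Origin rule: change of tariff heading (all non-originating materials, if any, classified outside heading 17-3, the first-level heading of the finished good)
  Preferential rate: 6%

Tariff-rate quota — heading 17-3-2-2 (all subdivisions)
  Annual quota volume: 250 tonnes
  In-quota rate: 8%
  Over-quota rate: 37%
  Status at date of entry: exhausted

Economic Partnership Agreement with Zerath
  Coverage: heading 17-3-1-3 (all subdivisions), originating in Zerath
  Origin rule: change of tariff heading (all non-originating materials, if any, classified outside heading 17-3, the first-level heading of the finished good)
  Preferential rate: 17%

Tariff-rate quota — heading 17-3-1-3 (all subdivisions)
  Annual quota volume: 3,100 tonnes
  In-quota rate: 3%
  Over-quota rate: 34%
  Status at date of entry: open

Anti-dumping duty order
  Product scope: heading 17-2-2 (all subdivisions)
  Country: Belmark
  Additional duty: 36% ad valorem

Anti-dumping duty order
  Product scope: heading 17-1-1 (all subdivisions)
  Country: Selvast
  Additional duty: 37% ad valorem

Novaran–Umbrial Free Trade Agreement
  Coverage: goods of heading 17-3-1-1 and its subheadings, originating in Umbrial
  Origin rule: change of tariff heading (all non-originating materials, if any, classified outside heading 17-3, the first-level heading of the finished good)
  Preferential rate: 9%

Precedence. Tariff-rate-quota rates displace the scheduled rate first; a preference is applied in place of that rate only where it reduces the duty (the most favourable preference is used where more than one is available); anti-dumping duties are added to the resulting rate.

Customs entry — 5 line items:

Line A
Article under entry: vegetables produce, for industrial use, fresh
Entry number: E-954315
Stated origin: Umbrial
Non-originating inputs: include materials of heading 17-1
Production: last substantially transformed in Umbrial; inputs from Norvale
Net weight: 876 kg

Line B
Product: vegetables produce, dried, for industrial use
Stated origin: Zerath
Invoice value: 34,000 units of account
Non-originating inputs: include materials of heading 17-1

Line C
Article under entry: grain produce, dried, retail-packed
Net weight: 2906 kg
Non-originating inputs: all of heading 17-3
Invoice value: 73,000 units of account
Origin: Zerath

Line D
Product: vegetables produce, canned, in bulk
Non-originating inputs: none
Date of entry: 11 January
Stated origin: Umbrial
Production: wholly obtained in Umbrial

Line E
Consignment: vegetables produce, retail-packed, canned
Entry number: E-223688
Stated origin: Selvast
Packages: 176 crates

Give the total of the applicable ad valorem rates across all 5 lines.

110%

Line A: vegetables → 17-1; fresh → 17-1-3; for industrial use → 17-1-3-1. Scheduled 15%. Umbrial agreement on 17-1-1: 17-1-3-1 not covered; Umbrial agreement on 17-3-1-1: 17-1-3-1 not covered; Umbrial agreement on 17-3-1-1: 17-1-3-1 not covered. → 15%.
Line B: vegetables → 17-1; dried → 17-1-2; for industrial use → 17-1-2-2. Scheduled 28%. Zerath agreement on 17-3-1-3: 17-1-2-2 not covered. → 28%.
Line C: grain → 17-2; dried → 17-2-2; retail-packed → 17-2-2-2. Scheduled 7%. Zerath agreement on 17-3-1-3: 17-2-2-2 not covered. → 7%.
Line D: vegetables → 17-1; canned → 17-1-1; in bulk → 17-1-1-1. Scheduled 7%. Umbrial agreement on 17-1-1: wholly obtained → 8% available; Umbrial agreement on 17-3-1-1: 17-1-1-1 not covered; Umbrial agreement on 17-3-1-1: 17-1-1-1 not covered; preference 8% not lower than 7% → no reduction. → 7%.
Line E: vegetables → 17-1; canned → 17-1-1; retail-packed → 17-1-1-3. Scheduled 16%. anti-dumping (Selvast, 17-1-1): +37%; total 16% + 37% = 53%. → 53%.
Sum: 15% + 28% + 7% + 7% + 53% = 110%.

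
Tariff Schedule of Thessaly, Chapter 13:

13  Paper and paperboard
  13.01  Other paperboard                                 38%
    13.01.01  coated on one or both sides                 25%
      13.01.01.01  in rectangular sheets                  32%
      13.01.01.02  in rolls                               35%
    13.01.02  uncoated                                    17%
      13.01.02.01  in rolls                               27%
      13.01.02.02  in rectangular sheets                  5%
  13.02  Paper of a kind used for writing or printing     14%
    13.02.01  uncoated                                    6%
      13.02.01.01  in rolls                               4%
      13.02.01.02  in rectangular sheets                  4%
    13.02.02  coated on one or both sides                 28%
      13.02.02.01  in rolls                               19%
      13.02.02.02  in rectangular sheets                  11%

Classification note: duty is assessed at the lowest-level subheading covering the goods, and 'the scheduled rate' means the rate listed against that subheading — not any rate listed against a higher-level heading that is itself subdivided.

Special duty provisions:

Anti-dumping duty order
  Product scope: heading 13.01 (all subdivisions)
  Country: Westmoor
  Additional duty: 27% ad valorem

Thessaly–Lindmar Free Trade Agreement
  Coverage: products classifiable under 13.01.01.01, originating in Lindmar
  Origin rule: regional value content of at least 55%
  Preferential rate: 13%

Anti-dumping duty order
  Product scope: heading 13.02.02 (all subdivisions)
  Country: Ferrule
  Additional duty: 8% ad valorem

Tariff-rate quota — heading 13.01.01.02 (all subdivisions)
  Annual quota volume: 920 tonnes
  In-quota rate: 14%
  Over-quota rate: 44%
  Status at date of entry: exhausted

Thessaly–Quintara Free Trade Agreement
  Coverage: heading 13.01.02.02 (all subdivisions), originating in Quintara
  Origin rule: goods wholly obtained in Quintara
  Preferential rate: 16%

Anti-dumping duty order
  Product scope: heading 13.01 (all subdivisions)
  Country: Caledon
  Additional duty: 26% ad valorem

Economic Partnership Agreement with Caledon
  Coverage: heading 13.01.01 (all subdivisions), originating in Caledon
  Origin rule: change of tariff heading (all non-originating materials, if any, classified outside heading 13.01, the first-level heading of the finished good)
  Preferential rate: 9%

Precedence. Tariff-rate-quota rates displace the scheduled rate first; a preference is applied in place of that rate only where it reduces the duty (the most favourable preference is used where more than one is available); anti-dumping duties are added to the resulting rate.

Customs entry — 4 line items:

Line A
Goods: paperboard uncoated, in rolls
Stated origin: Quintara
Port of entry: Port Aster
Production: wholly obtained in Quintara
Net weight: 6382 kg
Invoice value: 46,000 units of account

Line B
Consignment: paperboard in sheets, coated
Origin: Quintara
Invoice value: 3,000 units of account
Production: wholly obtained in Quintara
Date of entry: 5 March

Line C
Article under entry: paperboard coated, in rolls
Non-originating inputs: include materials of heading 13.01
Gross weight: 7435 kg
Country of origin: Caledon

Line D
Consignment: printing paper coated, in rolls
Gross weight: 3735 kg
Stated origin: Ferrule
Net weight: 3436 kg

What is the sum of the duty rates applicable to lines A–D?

156%

Line A: paperboard → 13.01; uncoated → 13.01.02; in rolls → 13.01.02.01. Scheduled 27%. Quintara agreement on 13.01.02.02: 13.01.02.01 not covered. → 27%.
Line B: paperboard → 13.01; coated → 13.01.01; in sheets → 13.01.01.01. Scheduled 32%. Quintara agreement on 13.01.02.02: 13.01.01.01 not covered. → 32%.
Line C: paperboard → 13.01; coated → 13.01.01; in rolls → 13.01.01.02. Scheduled 35%. quota on 13.01.01.02 exhausted → over-quota 44%; Caledon agreement on 13.01.01: CTH not met; anti-dumping (Caledon, 13.01): +26%; total 44% + 26% = 70%. → 70%.
Line D: printing paper → 13.02; coated → 13.02.02; in rolls → 13.02.02.01. Scheduled 19%. anti-dumping (Ferrule, 13.02.02): +8%; total 19% + 8% = 27%. → 27%.
Sum: 27% + 32% + 70% + 27% = 156%.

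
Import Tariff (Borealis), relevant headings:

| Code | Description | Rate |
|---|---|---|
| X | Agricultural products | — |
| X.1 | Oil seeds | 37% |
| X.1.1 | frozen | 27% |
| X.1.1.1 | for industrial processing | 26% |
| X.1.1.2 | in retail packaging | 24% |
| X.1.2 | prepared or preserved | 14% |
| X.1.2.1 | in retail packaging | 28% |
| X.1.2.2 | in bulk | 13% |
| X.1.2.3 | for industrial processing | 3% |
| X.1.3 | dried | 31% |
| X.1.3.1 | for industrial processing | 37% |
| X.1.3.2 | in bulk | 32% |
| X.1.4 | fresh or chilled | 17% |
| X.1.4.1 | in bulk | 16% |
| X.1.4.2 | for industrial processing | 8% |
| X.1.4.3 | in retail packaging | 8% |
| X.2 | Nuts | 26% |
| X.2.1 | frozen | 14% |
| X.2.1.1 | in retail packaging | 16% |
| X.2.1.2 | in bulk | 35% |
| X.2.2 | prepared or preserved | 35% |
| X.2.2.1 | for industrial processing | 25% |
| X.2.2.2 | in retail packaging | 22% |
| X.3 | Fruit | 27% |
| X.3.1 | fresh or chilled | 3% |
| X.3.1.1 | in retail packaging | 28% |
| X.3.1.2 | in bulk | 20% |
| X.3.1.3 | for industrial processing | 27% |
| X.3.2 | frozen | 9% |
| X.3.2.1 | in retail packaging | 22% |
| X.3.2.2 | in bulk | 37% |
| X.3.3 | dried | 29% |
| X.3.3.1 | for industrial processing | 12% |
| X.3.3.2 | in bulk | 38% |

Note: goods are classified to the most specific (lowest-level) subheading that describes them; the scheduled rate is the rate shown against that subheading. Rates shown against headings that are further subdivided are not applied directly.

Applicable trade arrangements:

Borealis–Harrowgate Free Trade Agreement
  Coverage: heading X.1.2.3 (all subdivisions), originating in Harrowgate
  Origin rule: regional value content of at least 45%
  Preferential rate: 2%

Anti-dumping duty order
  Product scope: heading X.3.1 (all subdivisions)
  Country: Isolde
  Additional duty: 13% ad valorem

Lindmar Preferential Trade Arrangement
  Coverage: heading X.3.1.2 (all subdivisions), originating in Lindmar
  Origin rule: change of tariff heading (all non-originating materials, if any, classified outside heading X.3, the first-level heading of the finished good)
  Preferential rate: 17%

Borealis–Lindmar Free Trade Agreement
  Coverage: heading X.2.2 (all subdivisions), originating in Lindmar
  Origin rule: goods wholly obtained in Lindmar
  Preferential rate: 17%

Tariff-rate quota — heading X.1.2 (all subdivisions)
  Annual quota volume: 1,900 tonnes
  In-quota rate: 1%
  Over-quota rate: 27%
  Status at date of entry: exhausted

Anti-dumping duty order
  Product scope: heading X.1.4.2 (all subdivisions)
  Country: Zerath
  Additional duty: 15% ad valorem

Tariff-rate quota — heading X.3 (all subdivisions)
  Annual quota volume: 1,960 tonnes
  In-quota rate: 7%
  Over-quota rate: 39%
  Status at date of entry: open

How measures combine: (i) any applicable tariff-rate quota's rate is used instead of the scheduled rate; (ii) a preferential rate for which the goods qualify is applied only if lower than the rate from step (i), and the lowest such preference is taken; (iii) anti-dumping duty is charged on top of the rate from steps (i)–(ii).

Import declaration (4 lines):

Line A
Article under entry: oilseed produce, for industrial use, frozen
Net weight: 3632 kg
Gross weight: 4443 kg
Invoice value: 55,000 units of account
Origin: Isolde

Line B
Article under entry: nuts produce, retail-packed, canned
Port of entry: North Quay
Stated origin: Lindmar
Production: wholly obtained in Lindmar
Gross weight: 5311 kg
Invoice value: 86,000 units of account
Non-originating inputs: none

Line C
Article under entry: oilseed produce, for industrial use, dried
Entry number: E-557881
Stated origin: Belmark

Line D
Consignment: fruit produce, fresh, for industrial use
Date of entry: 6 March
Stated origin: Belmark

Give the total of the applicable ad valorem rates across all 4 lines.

Line A: oilseed → X.1; frozen → X.1.1; for industrial use → X.1.1.1. Scheduled 26%. No special measure applies. → 26%.
Line B: nuts → X.2; canned → X.2.2; retail-packed → X.2.2.2. Scheduled 22%. Lindmar agreement on X.3.1.2: X.2.2.2 not covered; Lindmar agreement on X.2.2: wholly obtained → 17% available; preferential 17%. → 17%.
Line C: oilseed → X.1; dried → X.1.3; for industrial use → X.1.3.1. Scheduled 37%. No special measure applies. → 37%.
Line D: fruit → X.3; fresh → X.3.1; for industrial use → X.3.1.3. Scheduled 27%. quota on X.3 open → in-quota 7%. → 7%.
Sum: 26% + 17% + 37% + 7% = 87%.

87%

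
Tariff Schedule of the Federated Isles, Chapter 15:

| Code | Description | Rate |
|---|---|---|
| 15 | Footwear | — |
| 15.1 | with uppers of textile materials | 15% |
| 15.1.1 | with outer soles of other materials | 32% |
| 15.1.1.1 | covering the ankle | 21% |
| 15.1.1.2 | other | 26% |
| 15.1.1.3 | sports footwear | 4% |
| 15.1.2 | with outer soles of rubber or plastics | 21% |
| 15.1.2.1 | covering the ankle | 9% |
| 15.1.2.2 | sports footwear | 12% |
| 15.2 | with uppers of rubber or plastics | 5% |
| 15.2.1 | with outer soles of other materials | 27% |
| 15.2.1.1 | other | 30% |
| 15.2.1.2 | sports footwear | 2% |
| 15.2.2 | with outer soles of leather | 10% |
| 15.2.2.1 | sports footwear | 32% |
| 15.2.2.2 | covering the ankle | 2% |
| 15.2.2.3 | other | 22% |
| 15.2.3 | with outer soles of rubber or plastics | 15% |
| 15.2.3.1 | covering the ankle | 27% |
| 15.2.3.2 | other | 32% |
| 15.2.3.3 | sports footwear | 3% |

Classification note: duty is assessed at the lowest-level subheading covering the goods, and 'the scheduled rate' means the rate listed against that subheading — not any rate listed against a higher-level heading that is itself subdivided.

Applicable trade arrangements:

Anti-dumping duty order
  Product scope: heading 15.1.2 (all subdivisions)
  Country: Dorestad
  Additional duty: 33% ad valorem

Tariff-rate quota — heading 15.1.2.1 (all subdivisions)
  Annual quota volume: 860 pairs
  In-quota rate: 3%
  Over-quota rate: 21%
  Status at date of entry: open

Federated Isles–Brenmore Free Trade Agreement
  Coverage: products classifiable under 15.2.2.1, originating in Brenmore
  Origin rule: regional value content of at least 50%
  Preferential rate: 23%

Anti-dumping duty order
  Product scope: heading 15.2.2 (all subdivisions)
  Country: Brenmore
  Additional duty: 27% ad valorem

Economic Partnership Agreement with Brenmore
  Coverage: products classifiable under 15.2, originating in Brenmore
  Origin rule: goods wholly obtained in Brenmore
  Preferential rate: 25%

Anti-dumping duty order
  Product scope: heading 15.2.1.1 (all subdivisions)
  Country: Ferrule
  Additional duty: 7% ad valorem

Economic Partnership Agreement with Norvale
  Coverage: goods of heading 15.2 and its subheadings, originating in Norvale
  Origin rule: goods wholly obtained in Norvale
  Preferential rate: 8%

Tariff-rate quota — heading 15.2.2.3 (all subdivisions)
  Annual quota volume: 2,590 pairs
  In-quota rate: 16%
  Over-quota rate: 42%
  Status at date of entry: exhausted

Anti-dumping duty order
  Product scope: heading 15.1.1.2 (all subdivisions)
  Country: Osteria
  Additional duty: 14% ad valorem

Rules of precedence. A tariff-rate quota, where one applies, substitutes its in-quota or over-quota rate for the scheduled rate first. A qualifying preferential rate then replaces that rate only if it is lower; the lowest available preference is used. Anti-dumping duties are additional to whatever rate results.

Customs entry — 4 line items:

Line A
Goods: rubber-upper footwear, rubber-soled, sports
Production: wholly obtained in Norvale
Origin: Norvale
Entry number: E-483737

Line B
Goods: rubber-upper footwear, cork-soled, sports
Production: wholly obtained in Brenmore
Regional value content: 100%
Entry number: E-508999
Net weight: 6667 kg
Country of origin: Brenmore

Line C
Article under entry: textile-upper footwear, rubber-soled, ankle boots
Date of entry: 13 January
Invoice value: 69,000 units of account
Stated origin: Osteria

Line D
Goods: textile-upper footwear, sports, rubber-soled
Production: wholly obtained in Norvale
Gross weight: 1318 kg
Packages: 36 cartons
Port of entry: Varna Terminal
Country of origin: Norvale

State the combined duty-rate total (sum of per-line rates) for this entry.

Line A: rubber-upper → 15.2; rubber-soled → 15.2.3; sports → 15.2.3.3. Scheduled 3%. Norvale agreement on 15.2: wholly obtained → 8% available; preference 8% not lower than 3% → no reduction. → 3%.
Line B: rubber-upper → 15.2; cork-soled → 15.2.1; sports → 15.2.1.2. Scheduled 2%. Brenmore agreement on 15.2.2.1: 15.2.1.2 not covered; Brenmore agreement on 15.2: wholly obtained → 25% available; preference 25% not lower than 2% → no reduction. → 2%.
Line C: textile-upper → 15.1; rubber-soled → 15.1.2; ankle boots → 15.1.2.1. Scheduled 9%. quota on 15.1.2.1 open → in-quota 3%. → 3%.
Line D: textile-upper → 15.1; rubber-soled → 15.1.2; sports → 15.1.2.2. Scheduled 12%. Norvale agreement on 15.2: 15.1.2.2 not covered. → 12%.
Sum: 3% + 2% + 3% + 12% = 20%.

20%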